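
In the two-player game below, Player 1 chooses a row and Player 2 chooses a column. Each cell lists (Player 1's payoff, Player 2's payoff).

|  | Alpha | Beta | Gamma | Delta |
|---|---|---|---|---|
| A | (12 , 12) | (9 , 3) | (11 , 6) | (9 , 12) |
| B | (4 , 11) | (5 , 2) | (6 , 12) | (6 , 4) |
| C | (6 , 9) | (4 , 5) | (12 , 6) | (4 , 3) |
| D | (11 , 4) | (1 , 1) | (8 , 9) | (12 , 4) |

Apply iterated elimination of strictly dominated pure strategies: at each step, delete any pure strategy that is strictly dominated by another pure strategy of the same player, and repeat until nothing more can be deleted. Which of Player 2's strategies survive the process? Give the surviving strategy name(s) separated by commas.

Row B is eliminated: A beats it against every remaining column (Alpha: 12>4, Beta: 9>5, Gamma: 11>6, Delta: 9>6).
Column Beta is eliminated: Alpha beats it against every remaining row (A: 12>3, C: 9>5, D: 4>1).
Among the remaining strategies, none is strictly dominated by another pure strategy of the same player, so the elimination stops.
Surviving strategies — Player 1: {A, C, D}; Player 2: {Alpha, Gamma, Delta}.

Alpha, Gamma, Delta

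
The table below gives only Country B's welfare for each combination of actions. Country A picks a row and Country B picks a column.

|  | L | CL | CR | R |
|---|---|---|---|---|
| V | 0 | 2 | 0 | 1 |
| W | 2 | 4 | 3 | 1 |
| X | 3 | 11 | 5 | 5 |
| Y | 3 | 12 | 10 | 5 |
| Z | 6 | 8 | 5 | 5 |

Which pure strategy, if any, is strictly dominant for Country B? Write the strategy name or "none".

CL

CL vs L: V: 2>0, W: 4>2, X: 11>3, Y: 12>3, Z: 8>6.
CL vs CR: V: 2>0, W: 4>3, X: 11>5, Y: 12>10, Z: 8>5.
CL vs R: V: 2>1, W: 4>1, X: 11>5, Y: 12>5, Z: 8>5.
CL strictly beats every other strategy against every opponent action, so it is strictly dominant.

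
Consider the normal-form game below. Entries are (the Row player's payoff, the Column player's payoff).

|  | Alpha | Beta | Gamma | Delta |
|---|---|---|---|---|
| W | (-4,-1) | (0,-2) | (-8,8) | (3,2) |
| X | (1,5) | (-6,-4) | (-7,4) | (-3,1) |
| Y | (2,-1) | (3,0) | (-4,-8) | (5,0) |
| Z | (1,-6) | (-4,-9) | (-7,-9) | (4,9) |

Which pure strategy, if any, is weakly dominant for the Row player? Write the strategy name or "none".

Y vs W: Alpha: 2>-4, Beta: 3>0, Gamma: -4>-8, Delta: 5>3.
Y vs X: Alpha: 2>1, Beta: 3>-6, Gamma: -4>-7, Delta: 5>-3.
Y vs Z: Alpha: 2>1, Beta: 3>-4, Gamma: -4>-7, Delta: 5>4.
Y is at least as good as every other strategy against every opponent action, so it is weakly dominant.

Y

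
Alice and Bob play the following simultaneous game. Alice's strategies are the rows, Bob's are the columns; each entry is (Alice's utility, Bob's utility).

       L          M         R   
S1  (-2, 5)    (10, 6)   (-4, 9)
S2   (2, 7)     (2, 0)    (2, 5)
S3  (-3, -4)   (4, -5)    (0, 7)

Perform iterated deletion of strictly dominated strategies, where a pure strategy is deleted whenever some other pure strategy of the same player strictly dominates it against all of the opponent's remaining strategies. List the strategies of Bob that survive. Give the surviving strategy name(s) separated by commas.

For Bob, R strictly dominates M on the remaining rows (S1: 9>6, S2: 5>0, S3: 7>-5); eliminate M.
For Alice, S2 strictly dominates S1 on the remaining columns (L: 2>-2, R: 2>-4); eliminate S1.
Alice's strategy S3 is strictly dominated by S2 (L: 2>-3, R: 2>0) and is removed.
For Bob, L strictly dominates R on the remaining rows (S2: 7>5); eliminate R.
Among the remaining strategies, none is strictly dominated by another pure strategy of the same player, so the elimination stops.
Surviving strategies — Alice: {S2}; Bob: {L}.

L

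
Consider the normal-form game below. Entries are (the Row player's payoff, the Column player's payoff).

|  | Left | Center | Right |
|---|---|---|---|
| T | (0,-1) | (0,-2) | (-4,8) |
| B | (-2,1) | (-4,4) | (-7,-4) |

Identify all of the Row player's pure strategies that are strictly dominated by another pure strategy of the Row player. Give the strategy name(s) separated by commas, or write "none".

Nothing dominates T: B at Left (0>-2).
B is strictly dominated by T (Left: 0>-2, Center: 0>-4, Right: -4>-7).

B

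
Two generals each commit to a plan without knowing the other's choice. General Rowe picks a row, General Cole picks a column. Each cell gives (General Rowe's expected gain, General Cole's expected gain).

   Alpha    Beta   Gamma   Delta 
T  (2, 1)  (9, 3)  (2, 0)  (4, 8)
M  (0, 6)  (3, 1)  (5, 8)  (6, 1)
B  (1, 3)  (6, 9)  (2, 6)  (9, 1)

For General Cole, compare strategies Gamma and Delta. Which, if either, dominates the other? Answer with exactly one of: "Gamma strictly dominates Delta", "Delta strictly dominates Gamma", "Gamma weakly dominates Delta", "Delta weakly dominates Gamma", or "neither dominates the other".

Gamma's payoffs vs Delta's, by General Rowe's action — T: 0<8, M: 8>1, B: 6>1.
Gamma does better at M, B but worse at T; neither strategy dominates the other.

neither dominates the other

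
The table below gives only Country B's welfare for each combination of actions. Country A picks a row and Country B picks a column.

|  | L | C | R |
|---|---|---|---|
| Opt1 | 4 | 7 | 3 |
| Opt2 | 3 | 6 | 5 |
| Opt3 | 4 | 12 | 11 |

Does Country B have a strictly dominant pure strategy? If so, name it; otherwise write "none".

C vs L: Opt1: 7>4, Opt2: 6>3, Opt3: 12>4.
C vs R: Opt1: 7>3, Opt2: 6>5, Opt3: 12>11.
C strictly beats every other strategy against every opponent action, so it is strictly dominant.

C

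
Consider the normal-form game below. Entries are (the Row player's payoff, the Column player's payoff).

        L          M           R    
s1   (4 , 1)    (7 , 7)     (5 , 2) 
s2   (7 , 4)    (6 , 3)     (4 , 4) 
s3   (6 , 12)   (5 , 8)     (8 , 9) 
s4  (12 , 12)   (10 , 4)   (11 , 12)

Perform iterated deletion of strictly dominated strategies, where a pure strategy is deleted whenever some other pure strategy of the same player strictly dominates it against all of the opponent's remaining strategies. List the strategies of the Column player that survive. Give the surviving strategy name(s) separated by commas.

Row s1 is eliminated: s4 beats it against every remaining column (L: 12>4, M: 10>7, R: 11>5).
Row s2 is eliminated: s4 beats it against every remaining column (L: 12>7, M: 10>6, R: 11>4).
For the Row player, s4 strictly dominates s3 on the remaining columns (L: 12>6, M: 10>5, R: 11>8); eliminate s3.
Column M is eliminated: L beats it against every remaining row (s4: 12>4).
Among the remaining strategies, none is strictly dominated by another pure strategy of the same player, so the elimination stops.
Surviving strategies — the Row player: {s4}; the Column player: {L, R}.

L, R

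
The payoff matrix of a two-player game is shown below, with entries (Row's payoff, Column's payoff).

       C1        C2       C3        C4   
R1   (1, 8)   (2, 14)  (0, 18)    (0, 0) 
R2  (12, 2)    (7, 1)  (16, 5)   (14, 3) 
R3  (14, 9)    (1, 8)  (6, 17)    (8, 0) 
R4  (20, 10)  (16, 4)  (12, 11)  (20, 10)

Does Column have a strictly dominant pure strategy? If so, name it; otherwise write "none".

C3 vs C1: R1: 18>8, R2: 5>2, R3: 17>9, R4: 11>10.
C3 vs C2: R1: 18>14, R2: 5>1, R3: 17>8, R4: 11>4.
C3 vs C4: R1: 18>0, R2: 5>3, R3: 17>0, R4: 11>10.
C3 strictly beats every other strategy against every opponent action, so it is strictly dominant.

C3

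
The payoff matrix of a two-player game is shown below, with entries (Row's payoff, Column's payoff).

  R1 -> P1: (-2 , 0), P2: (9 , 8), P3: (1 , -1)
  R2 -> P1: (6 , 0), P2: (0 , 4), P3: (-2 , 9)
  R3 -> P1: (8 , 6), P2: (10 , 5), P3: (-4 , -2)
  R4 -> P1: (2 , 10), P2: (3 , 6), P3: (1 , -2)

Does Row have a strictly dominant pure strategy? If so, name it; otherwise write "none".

none

R1 fails to dominate R2 at P1 (-2<6).
R2 fails to dominate R1 at P2 (0<9).
R3 fails to dominate R1 at P3 (-4<1).
R4 fails to dominate R1 at P2 (3<9).
No single strategy dominates all the others.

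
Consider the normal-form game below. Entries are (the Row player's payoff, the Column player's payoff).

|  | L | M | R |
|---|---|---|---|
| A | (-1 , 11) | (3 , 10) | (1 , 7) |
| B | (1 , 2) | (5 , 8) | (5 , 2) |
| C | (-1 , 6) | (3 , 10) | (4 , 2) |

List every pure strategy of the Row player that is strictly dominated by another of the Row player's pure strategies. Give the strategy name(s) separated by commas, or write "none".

A, C

A: dominated, since B does at least as well everywhere (L: 1>-1, M: 5>3, R: 5>1).
B: no other strategy beats it everywhere (A at L (1>-1); C at L (1>-1)).
C is strictly dominated by B (L: 1>-1, M: 5>3, R: 5>4).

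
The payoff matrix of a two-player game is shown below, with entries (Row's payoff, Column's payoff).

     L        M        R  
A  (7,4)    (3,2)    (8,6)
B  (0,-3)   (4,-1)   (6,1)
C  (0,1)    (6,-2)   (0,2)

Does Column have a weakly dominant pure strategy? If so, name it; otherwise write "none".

R vs L: A: 6>4, B: 1>-3, C: 2>1.
R vs M: A: 6>2, B: 1>-1, C: 2>-2.
R is at least as good as every other strategy against every opponent action, so it is weakly dominant.

R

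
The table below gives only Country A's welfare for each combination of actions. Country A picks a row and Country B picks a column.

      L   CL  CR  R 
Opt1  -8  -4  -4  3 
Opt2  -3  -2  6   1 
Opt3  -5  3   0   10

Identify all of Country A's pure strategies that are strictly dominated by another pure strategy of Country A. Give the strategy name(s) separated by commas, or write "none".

Opt1 is strictly dominated by Opt3 (L: -5>-8, CL: 3>-4, CR: 0>-4, R: 10>3).
Opt2 is not dominated — it holds its own against Opt1 at L (-3>-8); Opt3 at L (-3>-5).
Opt3 is not dominated — it holds its own against Opt1 at L (-5>-8); Opt2 at CL (3>-2).

Opt1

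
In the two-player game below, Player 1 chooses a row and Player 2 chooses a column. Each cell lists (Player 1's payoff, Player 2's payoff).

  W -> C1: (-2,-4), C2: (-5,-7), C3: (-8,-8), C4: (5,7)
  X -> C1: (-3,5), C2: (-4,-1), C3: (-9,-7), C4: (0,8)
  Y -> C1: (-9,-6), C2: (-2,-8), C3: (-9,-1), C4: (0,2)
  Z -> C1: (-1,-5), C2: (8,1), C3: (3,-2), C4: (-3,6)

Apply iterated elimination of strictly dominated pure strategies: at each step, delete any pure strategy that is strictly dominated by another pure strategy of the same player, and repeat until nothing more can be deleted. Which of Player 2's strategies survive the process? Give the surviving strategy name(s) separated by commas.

C4

Player 2's strategy C1 is strictly dominated by C4 (W: 7>-4, X: 8>5, Y: 2>-6, Z: 6>-5) and is removed.
Column C2 is eliminated: C4 beats it against every remaining row (W: 7>-7, X: 8>-1, Y: 2>-8, Z: 6>1).
Player 1's strategy X is strictly dominated by W (C3: -8>-9, C4: 5>0) and is removed.
Row Y is eliminated: W beats it against every remaining column (C3: -8>-9, C4: 5>0).
Column C3 is eliminated: C4 beats it against every remaining row (W: 7>-8, Z: 6>-2).
Player 1's strategy Z is strictly dominated by W (C4: 5>-3) and is removed.
Among the remaining strategies, none is strictly dominated by another pure strategy of the same player, so the elimination stops.
Surviving strategies — Player 1: {W}; Player 2: {C4}.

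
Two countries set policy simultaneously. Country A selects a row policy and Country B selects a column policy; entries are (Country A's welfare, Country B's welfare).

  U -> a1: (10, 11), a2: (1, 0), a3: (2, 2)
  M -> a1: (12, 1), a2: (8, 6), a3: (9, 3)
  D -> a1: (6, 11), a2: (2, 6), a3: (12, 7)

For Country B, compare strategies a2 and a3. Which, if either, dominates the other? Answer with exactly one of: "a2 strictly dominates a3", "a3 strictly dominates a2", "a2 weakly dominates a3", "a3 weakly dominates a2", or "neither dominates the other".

Compare a2 to a3 across each opponent action: U: 0<2, M: 6>3, D: 6<7.
a2 does better at M but worse at U, D; neither strategy dominates the other.

neither dominates the other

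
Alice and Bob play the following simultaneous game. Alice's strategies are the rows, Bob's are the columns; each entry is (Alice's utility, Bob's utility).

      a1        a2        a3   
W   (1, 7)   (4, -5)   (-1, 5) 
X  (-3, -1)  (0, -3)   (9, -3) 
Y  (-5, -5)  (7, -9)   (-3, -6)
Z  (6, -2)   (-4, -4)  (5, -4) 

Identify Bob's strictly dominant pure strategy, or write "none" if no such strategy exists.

a1

a1 vs a2: W: 7>-5, X: -1>-3, Y: -5>-9, Z: -2>-4.
a1 vs a3: W: 7>5, X: -1>-3, Y: -5>-6, Z: -2>-4.
a1 strictly beats every other strategy against every opponent action, so it is strictly dominant.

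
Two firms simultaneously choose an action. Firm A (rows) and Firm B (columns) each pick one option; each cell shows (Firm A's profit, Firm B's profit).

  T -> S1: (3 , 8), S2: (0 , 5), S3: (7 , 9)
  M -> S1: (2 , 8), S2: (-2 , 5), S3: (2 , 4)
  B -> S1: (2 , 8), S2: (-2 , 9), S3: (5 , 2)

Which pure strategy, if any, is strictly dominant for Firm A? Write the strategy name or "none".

T vs M: S1: 3>2, S2: 0>-2, S3: 7>2.
T vs B: S1: 3>2, S2: 0>-2, S3: 7>5.
T strictly beats every other strategy against every opponent action, so it is strictly dominant.

T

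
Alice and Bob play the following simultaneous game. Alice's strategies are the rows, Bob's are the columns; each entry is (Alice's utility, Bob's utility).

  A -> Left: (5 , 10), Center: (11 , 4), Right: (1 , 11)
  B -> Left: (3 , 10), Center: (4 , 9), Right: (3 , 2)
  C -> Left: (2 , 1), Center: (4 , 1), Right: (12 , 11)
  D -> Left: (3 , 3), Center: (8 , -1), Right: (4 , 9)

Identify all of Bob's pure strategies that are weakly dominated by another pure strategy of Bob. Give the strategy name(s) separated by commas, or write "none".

Left is not dominated — it holds its own against Center at A (10>4); Right at B (10>2).
Center is weakly dominated by Left (A: 10>4, B: 10>9, C: 1=1, D: 3>-1).
Right: no other strategy beats it everywhere (Left at A (11>10); Center at A (11>4)).

Center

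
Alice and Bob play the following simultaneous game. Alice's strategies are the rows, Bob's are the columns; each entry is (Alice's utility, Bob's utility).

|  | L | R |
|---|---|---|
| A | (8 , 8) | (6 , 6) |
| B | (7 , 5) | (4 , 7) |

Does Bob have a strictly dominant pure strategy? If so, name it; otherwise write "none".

L fails to dominate R at B (5<7).
R fails to dominate L at A (6<8).
No single strategy dominates all the others.

none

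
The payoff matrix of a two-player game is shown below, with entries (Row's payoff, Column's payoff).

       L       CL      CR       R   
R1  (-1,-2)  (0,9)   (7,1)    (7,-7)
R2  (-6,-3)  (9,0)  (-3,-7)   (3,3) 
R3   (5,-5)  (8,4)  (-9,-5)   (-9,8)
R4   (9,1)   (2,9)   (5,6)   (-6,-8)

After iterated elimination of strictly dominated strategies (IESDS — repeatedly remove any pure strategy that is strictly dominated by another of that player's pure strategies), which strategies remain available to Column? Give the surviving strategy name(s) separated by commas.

Column L is eliminated: CL beats it against every remaining row (R1: 9>-2, R2: 0>-3, R3: 4>-5, R4: 9>1).
For Row, R2 strictly dominates R3 on the remaining columns (CL: 9>8, CR: -3>-9, R: 3>-9); eliminate R3.
Column's strategy CR is strictly dominated by CL (R1: 9>1, R2: 0>-7, R4: 9>6) and is removed.
Row's strategy R4 is strictly dominated by R2 (CL: 9>2, R: 3>-6) and is removed.
Among the remaining strategies, none is strictly dominated by another pure strategy of the same player, so the elimination stops.
Surviving strategies — Row: {R1, R2}; Column: {CL, R}.

CL, R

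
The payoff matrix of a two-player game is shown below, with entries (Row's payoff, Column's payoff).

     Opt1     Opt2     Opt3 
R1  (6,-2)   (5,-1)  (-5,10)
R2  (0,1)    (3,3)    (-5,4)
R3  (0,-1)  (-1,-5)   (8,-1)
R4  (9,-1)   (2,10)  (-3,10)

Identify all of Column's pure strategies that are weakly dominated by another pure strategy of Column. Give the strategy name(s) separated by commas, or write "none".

Opt1: dominated, since Opt3 does at least as well everywhere (R1: 10>-2, R2: 4>1, R3: -1=-1, R4: 10>-1).
Opt3 weakly dominates Opt2 — R1: 10>-1, R2: 4>3, R3: -1>-5, R4: 10=10.
Opt3 is not dominated — it holds its own against Opt1 at R1 (10>-2); Opt2 at R1 (10>-1).

Opt1, Opt2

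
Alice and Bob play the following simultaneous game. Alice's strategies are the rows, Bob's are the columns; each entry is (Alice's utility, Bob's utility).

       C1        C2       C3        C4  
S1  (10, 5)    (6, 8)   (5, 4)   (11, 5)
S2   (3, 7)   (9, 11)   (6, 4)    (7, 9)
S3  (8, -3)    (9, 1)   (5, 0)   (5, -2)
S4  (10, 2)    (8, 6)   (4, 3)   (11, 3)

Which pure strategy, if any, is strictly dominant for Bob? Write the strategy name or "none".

C2

C2 vs C1: S1: 8>5, S2: 11>7, S3: 1>-3, S4: 6>2.
C2 vs C3: S1: 8>4, S2: 11>4, S3: 1>0, S4: 6>3.
C2 vs C4: S1: 8>5, S2: 11>9, S3: 1>-2, S4: 6>3.
C2 strictly beats every other strategy against every opponent action, so it is strictly dominant.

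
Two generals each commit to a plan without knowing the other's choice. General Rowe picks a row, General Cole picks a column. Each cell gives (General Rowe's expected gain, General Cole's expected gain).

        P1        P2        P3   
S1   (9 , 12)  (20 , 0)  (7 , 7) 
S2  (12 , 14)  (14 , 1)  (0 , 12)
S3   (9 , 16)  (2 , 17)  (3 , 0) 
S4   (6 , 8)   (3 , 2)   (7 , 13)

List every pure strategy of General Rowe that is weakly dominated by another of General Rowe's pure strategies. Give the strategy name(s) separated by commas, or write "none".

S3, S4

S1 is not dominated — it holds its own against S2 at P2 (20>14); S3 at P2 (20>2); S4 at P1 (9>6).
S2: no other strategy beats it everywhere (S1 at P1 (12>9); S3 at P1 (12>9); S4 at P1 (12>6)).
S3: dominated, since S1 does at least as well everywhere (P1: 9=9, P2: 20>2, P3: 7>3).
S1 weakly dominates S4 — P1: 9>6, P2: 20>3, P3: 7=7.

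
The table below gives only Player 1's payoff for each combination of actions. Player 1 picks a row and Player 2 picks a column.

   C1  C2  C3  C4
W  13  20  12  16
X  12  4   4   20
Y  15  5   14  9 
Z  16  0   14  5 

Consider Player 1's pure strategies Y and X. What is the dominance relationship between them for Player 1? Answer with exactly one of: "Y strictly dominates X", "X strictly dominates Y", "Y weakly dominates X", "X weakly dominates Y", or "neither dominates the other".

neither dominates the other

Compare Y to X across each opponent action: C1: 15>12, C2: 5>4, C3: 14>4, C4: 9<20.
Y does better at C1, C2, C3 but worse at C4; neither strategy dominates the other.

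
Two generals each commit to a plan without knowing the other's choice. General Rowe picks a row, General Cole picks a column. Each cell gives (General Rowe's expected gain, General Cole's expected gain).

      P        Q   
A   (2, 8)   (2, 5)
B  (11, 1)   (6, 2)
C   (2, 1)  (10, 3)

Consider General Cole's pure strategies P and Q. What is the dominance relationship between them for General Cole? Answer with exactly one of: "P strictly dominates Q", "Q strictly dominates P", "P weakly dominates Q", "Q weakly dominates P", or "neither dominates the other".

Compare P to Q across each opponent action: A: 8>5, B: 1<2, C: 1<3.
P does better at A but worse at B, C; neither strategy dominates the other.

neither dominates the other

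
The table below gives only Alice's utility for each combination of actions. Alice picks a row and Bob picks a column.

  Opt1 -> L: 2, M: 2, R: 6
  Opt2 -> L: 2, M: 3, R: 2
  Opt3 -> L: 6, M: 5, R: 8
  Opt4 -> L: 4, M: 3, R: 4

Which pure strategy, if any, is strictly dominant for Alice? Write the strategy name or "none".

Opt3

Opt3 vs Opt1: L: 6>2, M: 5>2, R: 8>6.
Opt3 vs Opt2: L: 6>2, M: 5>3, R: 8>2.
Opt3 vs Opt4: L: 6>4, M: 5>3, R: 8>4.
Opt3 strictly beats every other strategy against every opponent action, so it is strictly dominant.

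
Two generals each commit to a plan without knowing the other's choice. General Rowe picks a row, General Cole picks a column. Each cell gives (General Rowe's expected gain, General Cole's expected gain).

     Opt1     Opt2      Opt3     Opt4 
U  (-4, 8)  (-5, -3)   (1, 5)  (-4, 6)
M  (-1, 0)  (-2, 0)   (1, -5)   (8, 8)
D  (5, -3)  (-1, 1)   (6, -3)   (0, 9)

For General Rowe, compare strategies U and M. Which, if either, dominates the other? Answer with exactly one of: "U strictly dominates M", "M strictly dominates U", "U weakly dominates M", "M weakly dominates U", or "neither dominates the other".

U's payoffs vs M's, by General Cole's action — Opt1: -4<-1, Opt2: -5<-2, Opt3: 1=1, Opt4: -4<8.
M is at least as good everywhere and strictly better somewhere (tied at Opt3), so M weakly dominates U.

M weakly dominates U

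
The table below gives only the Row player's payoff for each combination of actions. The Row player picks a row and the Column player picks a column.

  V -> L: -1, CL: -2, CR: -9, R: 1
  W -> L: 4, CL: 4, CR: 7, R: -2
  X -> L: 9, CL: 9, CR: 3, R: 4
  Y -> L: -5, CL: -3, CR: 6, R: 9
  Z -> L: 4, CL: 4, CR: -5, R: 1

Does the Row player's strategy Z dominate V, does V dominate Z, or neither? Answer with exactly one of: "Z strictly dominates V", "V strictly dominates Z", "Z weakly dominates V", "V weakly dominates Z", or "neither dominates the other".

Compare Z to V across every action of the Column player: L: 4>-1, CL: 4>-2, CR: -5>-9, R: 1=1.
Z is at least as good everywhere and strictly better somewhere (tied only at R), so Z weakly but not strictly dominates V.

Z weakly dominates V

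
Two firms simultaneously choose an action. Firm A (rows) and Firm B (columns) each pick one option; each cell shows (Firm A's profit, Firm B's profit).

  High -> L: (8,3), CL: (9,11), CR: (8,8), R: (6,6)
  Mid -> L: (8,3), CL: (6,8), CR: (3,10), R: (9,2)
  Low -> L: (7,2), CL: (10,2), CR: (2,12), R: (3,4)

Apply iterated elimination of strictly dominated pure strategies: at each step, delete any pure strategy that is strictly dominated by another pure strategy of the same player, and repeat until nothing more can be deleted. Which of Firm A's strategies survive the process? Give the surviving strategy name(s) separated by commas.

High, Low

Firm B's strategy L is strictly dominated by CR (High: 8>3, Mid: 10>3, Low: 12>2) and is removed.
Column R is eliminated: CR beats it against every remaining row (High: 8>6, Mid: 10>2, Low: 12>4).
For Firm A, High strictly dominates Mid on the remaining columns (CL: 9>6, CR: 8>3); eliminate Mid.
Among the remaining strategies, none is strictly dominated by another pure strategy of the same player, so the elimination stops.
Surviving strategies — Firm A: {High, Low}; Firm B: {CL, CR}.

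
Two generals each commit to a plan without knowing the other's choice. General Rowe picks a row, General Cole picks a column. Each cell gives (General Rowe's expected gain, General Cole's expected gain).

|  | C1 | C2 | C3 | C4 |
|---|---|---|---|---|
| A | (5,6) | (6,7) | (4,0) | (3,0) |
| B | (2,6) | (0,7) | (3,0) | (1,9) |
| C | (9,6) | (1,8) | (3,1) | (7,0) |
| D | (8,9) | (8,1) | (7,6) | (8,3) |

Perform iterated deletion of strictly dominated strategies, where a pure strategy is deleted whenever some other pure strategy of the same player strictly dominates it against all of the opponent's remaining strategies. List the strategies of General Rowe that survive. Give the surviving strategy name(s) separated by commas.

For General Rowe, D strictly dominates A on the remaining columns (C1: 8>5, C2: 8>6, C3: 7>4, C4: 8>3); eliminate A.
Row B is eliminated: D beats it against every remaining column (C1: 8>2, C2: 8>0, C3: 7>3, C4: 8>1).
For General Cole, C1 strictly dominates C3 on the remaining rows (C: 6>1, D: 9>6); eliminate C3.
For General Cole, C1 strictly dominates C4 on the remaining rows (C: 6>0, D: 9>3); eliminate C4.
Among the remaining strategies, none is strictly dominated by another pure strategy of the same player, so the elimination stops.
Surviving strategies — General Rowe: {C, D}; General Cole: {C1, C2}.

C, D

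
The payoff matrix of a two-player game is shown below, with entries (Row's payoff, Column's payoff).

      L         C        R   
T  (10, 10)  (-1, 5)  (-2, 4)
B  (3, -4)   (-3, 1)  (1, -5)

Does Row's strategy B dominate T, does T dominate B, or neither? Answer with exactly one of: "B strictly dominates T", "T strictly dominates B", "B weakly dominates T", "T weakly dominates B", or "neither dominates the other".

neither dominates the other

Compare B to T across each choice by Column: L: 3<10, C: -3<-1, R: 1>-2.
B does better at R but worse at L, C; neither strategy dominates the other.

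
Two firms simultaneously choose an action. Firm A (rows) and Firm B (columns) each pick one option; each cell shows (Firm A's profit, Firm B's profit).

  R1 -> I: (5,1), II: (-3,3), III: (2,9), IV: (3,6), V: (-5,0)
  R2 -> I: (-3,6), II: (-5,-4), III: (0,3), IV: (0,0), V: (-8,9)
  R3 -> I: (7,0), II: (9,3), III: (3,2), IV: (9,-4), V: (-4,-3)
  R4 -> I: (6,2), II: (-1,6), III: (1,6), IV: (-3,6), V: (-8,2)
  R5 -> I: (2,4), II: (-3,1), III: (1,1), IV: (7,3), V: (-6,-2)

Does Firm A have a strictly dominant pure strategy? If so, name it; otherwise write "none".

R3 vs R1: I: 7>5, II: 9>-3, III: 3>2, IV: 9>3, V: -4>-5.
R3 vs R2: I: 7>-3, II: 9>-5, III: 3>0, IV: 9>0, V: -4>-8.
R3 vs R4: I: 7>6, II: 9>-1, III: 3>1, IV: 9>-3, V: -4>-8.
R3 vs R5: I: 7>2, II: 9>-3, III: 3>1, IV: 9>7, V: -4>-6.
R3 strictly beats every other strategy against every opponent action, so it is strictly dominant.

R3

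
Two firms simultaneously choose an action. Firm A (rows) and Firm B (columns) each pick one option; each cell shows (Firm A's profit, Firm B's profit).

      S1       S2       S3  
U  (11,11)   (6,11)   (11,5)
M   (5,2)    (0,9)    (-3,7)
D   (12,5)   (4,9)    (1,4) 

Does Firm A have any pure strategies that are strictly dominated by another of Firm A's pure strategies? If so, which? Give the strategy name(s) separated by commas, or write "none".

U is not dominated — it holds its own against M at S1 (11>5); D at S2 (6>4).
M: dominated, since U does at least as well everywhere (S1: 11>5, S2: 6>0, S3: 11>-3).
Nothing dominates D: U at S1 (12>11); M at S1 (12>5).

M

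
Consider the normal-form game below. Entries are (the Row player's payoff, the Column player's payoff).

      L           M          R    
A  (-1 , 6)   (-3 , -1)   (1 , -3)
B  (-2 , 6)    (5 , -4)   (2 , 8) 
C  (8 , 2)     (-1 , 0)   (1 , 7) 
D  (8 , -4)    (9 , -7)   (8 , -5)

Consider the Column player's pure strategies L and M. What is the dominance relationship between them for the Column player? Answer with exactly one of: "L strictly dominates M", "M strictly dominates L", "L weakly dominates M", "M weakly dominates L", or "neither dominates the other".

Compare L to M across each choice by the Row player: A: 6>-1, B: 6>-4, C: 2>0, D: -4>-7.
L gives a strictly higher payoff against each choice by the Row player, so L strictly dominates M.

L strictly dominates M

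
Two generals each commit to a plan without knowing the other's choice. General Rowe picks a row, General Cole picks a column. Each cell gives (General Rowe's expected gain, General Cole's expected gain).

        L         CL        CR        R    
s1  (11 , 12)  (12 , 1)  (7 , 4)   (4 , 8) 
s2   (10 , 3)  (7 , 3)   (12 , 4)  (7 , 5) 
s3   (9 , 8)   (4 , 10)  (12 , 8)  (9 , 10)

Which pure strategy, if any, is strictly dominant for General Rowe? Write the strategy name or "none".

none

s1 fails to dominate s2 at CR (7<12).
s2 fails to dominate s1 at L (10<11).
s3 fails to dominate s1 at L (9<11).
No single strategy dominates all the others.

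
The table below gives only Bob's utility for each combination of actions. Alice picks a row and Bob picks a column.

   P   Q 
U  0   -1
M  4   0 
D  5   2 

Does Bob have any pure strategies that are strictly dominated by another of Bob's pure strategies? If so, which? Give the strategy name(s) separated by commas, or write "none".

P is not dominated — it holds its own against Q at U (0>-1).
Q: dominated, since P does at least as well everywhere (U: 0>-1, M: 4>0, D: 5>2).

Q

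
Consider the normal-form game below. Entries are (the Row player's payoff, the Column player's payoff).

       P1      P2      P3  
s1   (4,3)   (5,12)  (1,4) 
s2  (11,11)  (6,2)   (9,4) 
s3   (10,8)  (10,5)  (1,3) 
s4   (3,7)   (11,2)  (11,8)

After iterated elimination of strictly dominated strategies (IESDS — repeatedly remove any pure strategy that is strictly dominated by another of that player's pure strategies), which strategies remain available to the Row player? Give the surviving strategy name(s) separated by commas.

s2, s4

Row s1 is eliminated: s2 beats it against every remaining column (P1: 11>4, P2: 6>5, P3: 9>1).
The Column player's strategy P2 is strictly dominated by P1 (s2: 11>2, s3: 8>5, s4: 7>2) and is removed.
The Row player's strategy s3 is strictly dominated by s2 (P1: 11>10, P3: 9>1) and is removed.
Among the remaining strategies, none is strictly dominated by another pure strategy of the same player, so the elimination stops.
Surviving strategies — the Row player: {s2, s4}; the Column player: {P1, P3}.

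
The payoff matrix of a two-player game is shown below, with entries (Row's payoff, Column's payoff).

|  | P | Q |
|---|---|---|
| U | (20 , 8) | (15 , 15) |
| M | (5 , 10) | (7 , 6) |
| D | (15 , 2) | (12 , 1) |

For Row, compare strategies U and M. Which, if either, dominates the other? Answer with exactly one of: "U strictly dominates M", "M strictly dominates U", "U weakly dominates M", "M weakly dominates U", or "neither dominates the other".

Compare U to M across every action of Column: P: 20>5, Q: 15>7.
Every comparison favours U, so U strictly dominates M.

U strictly dominates M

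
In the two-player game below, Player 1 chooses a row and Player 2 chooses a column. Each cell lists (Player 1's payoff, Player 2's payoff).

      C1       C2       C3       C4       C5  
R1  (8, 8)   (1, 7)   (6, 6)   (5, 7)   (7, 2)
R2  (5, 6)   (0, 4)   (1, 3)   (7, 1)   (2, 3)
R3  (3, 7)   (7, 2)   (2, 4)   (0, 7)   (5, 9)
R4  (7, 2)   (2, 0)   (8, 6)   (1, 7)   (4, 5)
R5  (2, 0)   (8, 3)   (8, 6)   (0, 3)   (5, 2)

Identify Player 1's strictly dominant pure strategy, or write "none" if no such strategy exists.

R1 fails to dominate R2 at C4 (5<7).
R2 fails to dominate R1 at C1 (5<8).
R3 fails to dominate R1 at C1 (3<8).
R4 fails to dominate R1 at C1 (7<8).
R5 fails to dominate R1 at C1 (2<8).
No single strategy dominates all the others.

none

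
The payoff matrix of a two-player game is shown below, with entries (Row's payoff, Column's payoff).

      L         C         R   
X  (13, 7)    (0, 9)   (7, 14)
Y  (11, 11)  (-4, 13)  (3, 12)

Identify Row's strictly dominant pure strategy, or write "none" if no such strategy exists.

X vs Y: L: 13>11, C: 0>-4, R: 7>3.
X strictly beats every other strategy against every opponent action, so it is strictly dominant.

X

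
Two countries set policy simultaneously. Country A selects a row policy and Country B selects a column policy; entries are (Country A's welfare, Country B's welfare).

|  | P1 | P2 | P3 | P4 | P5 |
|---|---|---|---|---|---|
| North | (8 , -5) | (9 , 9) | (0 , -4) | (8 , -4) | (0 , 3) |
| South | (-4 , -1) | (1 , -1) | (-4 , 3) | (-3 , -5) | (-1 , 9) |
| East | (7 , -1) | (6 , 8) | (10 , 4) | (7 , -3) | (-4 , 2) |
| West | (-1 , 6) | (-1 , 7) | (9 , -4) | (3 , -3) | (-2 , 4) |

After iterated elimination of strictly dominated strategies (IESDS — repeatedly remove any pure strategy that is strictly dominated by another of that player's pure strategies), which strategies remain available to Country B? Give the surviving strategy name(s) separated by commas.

P2

For Country A, North strictly dominates South on the remaining columns (P1: 8>-4, P2: 9>1, P3: 0>-4, P4: 8>-3, P5: 0>-1); eliminate South.
Country B's strategy P1 is strictly dominated by P2 (North: 9>-5, East: 8>-1, West: 7>6) and is removed.
Column P3 is eliminated: P2 beats it against every remaining row (North: 9>-4, East: 8>4, West: 7>-4).
Row East is eliminated: North beats it against every remaining column (P2: 9>6, P4: 8>7, P5: 0>-4).
Row West is eliminated: North beats it against every remaining column (P2: 9>-1, P4: 8>3, P5: 0>-2).
Country B's strategy P4 is strictly dominated by P2 (North: 9>-4) and is removed.
Column P5 is eliminated: P2 beats it against every remaining row (North: 9>3).
Among the remaining strategies, none is strictly dominated by another pure strategy of the same player, so the elimination stops.
Surviving strategies — Country A: {North}; Country B: {P2}.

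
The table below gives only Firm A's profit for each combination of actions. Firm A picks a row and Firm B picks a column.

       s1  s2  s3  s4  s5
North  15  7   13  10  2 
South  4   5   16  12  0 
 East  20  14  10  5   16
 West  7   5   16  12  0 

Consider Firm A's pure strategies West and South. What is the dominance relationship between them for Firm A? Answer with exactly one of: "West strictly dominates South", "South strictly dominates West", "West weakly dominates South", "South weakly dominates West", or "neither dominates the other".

West weakly dominates South

West's payoffs vs South's, by Firm B's action — s1: 7>4, s2: 5=5, s3: 16=16, s4: 12=12, s5: 0=0.
West is at least as good everywhere and strictly better somewhere (tied only at s2, s3, s4, s5), so West weakly but not strictly dominates South.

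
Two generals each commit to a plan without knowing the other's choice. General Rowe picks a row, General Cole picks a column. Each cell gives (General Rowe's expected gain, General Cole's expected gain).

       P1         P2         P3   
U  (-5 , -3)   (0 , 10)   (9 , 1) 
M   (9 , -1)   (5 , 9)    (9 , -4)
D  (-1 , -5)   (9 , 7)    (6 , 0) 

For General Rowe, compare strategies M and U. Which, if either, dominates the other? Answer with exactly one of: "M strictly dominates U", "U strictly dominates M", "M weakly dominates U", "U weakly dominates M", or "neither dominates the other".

Compare M to U across every action of General Cole: P1: 9>-5, P2: 5>0, P3: 9=9.
M is at least as good everywhere and strictly better somewhere (tied only at P3), so M weakly but not strictly dominates U.

M weakly dominates U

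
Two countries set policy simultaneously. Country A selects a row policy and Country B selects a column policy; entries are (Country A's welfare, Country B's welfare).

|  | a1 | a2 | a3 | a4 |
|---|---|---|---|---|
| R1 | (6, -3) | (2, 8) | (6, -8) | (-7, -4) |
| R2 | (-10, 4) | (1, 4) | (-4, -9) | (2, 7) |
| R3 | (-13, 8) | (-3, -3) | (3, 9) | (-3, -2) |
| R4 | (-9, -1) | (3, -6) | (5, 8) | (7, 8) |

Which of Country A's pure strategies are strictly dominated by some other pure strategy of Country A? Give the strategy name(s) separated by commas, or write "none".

R1 is not dominated — it holds its own against R2 at a1 (6>-10); R3 at a1 (6>-13); R4 at a1 (6>-9).
R2: dominated, since R4 does at least as well everywhere (a1: -9>-10, a2: 3>1, a3: 5>-4, a4: 7>2).
R4 strictly dominates R3 — a1: -9>-13, a2: 3>-3, a3: 5>3, a4: 7>-3.
Nothing dominates R4: R1 at a2 (3>2); R2 at a1 (-9>-10); R3 at a1 (-9>-13).

R2, R3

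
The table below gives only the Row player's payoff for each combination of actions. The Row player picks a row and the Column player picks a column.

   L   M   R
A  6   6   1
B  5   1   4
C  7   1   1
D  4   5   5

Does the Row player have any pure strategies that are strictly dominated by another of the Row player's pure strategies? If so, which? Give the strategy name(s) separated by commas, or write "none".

Nothing dominates A: B at L (6>5); C at M (6>1); D at L (6>4).
B: no other strategy beats it everywhere (A at R (4>1); C at M (1=1); D at L (5>4)).
Nothing dominates C: A at L (7>6); B at L (7>5); D at L (7>4).
D is not dominated — it holds its own against A at R (5>1); B at M (5>1); C at M (5>1).

none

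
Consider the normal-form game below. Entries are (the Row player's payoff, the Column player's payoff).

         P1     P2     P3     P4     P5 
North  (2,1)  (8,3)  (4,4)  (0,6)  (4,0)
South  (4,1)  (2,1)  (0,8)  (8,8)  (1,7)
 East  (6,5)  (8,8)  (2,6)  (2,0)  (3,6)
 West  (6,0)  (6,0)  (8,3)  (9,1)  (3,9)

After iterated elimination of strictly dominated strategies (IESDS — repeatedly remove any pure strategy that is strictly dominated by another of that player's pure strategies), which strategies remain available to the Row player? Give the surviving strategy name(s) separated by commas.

For the Row player, West strictly dominates South on the remaining columns (P1: 6>4, P2: 6>2, P3: 8>0, P4: 9>8, P5: 3>1); eliminate South.
The Column player's strategy P1 is strictly dominated by P3 (North: 4>1, East: 6>5, West: 3>0) and is removed.
Among the remaining strategies, none is strictly dominated by another pure strategy of the same player, so the elimination stops.
Surviving strategies — the Row player: {North, East, West}; the Column player: {P2, P3, P4, P5}.

North, East, West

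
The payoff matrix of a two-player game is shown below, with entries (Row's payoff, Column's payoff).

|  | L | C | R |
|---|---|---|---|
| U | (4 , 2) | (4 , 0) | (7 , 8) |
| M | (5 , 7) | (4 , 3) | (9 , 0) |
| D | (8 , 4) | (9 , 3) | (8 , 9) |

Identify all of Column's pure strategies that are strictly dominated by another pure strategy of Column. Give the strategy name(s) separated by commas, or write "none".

C

L is not dominated — it holds its own against C at U (2>0); R at M (7>0).
C is strictly dominated by L (U: 2>0, M: 7>3, D: 4>3).
Nothing dominates R: L at U (8>2); C at U (8>0).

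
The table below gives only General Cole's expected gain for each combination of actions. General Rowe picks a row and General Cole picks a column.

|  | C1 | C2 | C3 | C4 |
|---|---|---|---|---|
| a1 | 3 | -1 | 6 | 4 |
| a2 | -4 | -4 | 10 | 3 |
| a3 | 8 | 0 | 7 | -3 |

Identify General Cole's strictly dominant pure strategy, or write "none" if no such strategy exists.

C1 fails to dominate C2 at a2 (-4=-4).
C2 fails to dominate C1 at a1 (-1<3).
C3 fails to dominate C1 at a3 (7<8).
C4 fails to dominate C1 at a3 (-3<8).
No single strategy dominates all the others.

none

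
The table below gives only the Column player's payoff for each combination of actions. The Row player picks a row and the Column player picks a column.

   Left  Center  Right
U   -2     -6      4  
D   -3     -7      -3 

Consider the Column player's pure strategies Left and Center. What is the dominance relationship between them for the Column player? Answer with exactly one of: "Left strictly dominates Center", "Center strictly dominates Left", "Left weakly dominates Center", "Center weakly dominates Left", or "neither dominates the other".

Left strictly dominates Center

Compare Left to Center across each choice by the Row player: U: -2>-6, D: -3>-7.
Every comparison favours Left, so Left strictly dominates Center.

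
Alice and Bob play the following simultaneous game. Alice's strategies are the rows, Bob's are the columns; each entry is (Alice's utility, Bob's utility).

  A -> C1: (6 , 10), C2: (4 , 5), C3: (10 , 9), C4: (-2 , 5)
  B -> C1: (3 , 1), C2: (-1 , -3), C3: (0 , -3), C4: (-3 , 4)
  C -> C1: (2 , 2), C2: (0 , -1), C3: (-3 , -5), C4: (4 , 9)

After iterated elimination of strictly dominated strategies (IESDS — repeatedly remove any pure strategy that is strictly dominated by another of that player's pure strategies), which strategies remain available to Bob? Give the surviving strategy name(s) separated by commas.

Row B is eliminated: A beats it against every remaining column (C1: 6>3, C2: 4>-1, C3: 10>0, C4: -2>-3).
Bob's strategy C2 is strictly dominated by C1 (A: 10>5, C: 2>-1) and is removed.
Bob's strategy C3 is strictly dominated by C1 (A: 10>9, C: 2>-5) and is removed.
Among the remaining strategies, none is strictly dominated by another pure strategy of the same player, so the elimination stops.
Surviving strategies — Alice: {A, C}; Bob: {C1, C4}.

C1, C4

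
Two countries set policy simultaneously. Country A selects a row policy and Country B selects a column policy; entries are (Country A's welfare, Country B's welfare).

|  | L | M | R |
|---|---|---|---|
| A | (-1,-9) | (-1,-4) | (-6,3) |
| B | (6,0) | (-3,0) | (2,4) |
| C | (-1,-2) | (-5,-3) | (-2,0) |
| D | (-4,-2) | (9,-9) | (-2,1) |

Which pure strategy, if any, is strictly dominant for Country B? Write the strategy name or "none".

R vs L: A: 3>-9, B: 4>0, C: 0>-2, D: 1>-2.
R vs M: A: 3>-4, B: 4>0, C: 0>-3, D: 1>-9.
R strictly beats every other strategy against every opponent action, so it is strictly dominant.

R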